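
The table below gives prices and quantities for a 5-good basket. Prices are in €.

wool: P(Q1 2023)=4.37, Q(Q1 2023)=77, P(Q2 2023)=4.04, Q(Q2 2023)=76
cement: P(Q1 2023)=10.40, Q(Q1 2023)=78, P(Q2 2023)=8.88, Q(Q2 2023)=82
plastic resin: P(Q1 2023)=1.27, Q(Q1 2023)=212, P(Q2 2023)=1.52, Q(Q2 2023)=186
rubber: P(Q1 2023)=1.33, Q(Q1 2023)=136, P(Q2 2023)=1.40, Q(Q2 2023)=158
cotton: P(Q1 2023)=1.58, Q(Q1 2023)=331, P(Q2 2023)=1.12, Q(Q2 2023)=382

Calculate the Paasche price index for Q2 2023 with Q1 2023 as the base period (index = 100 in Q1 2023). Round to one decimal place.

Paasche price index uses current-period quantities as weights.
ΣP(Q2 2023)·Q(Q2 2023) = 4.04×76 + 8.88×82 + 1.52×186 + 1.40×158 + 1.12×382 = 307.04 + 728.16 + 282.72 + 221.2 + 427.84 = 1966.96
ΣP(Q1 2023)·Q(Q2 2023) = 4.37×76 + 10.40×82 + 1.27×186 + 1.33×158 + 1.58×382 = 332.12 + 852.8 + 236.22 + 210.14 + 603.56 = 2234.84
Index = 1966.96 / 2234.84 × 100 = 88.0135

88.0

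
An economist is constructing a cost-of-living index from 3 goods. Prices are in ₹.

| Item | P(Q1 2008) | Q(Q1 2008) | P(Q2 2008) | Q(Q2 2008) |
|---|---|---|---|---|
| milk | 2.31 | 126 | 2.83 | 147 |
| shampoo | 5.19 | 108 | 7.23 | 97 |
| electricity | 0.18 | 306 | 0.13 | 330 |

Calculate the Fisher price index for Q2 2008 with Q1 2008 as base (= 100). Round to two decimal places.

Laspeyres component (base-period weights):
ΣP(Q2 2008)Q(Q1 2008) = 2.83×126 + 7.23×108 + 0.13×306 = 356.58 + 780.84 + 39.78 = 1177.2
ΣP(Q1 2008)Q(Q1 2008) = 2.31×126 + 5.19×108 + 0.18×306 = 291.06 + 560.52 + 55.08 = 906.66
L = 1177.2 / 906.66 × 100 = 129.8392
Paasche component (current-period weights):
ΣP(Q2 2008)Q(Q2 2008) = 2.83×147 + 7.23×97 + 0.13×330 = 416.01 + 701.31 + 42.9 = 1160.22
ΣP(Q1 2008)Q(Q2 2008) = 2.31×147 + 5.19×97 + 0.18×330 = 339.57 + 503.43 + 59.4 = 902.4
P = 1160.22 / 902.4 × 100 = 128.5705
Fisher = √(L × P) = √(129.8392 × 128.5705) = 129.2033

129.20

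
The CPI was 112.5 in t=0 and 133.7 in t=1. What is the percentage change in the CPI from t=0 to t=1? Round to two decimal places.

18.84%

Change = (133.7 − 112.5) / 112.5 × 100
       = 21.2 / 112.5 × 100 = 18.8444%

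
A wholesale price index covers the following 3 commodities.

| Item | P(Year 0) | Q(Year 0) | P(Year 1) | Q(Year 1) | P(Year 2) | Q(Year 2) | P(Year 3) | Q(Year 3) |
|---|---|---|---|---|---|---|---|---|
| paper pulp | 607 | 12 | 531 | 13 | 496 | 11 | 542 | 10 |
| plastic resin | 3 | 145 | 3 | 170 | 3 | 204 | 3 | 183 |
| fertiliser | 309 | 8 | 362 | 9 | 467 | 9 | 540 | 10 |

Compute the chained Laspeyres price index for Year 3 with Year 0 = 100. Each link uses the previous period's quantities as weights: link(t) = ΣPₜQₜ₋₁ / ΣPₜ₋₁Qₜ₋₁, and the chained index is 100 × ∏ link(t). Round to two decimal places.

110.86

Link Year 0→Year 1:
ΣP(Year 1)Q(Year 0) = 531×12 + 3×145 + 362×8 = 6372 + 435 + 2896 = 9703
ΣP(Year 0)Q(Year 0) = 607×12 + 3×145 + 309×8 = 7284 + 435 + 2472 = 10191
link = 9703/10191 = 0.952115
Link Year 1→Year 2:
ΣP(Year 2)Q(Year 1) = 496×13 + 3×170 + 467×9 = 6448 + 510 + 4203 = 11161
ΣP(Year 1)Q(Year 1) = 531×13 + 3×170 + 362×9 = 6903 + 510 + 3258 = 10671
link = 11161/10671 = 1.045919
Link Year 2→Year 3:
ΣP(Year 3)Q(Year 2) = 542×11 + 3×204 + 540×9 = 5962 + 612 + 4860 = 11434
ΣP(Year 2)Q(Year 2) = 496×11 + 3×204 + 467×9 = 5456 + 612 + 4203 = 10271
link = 11434/10271 = 1.113231
Chained index = 100 × 0.952115 × 1.045919 × 1.113231 = 110.8594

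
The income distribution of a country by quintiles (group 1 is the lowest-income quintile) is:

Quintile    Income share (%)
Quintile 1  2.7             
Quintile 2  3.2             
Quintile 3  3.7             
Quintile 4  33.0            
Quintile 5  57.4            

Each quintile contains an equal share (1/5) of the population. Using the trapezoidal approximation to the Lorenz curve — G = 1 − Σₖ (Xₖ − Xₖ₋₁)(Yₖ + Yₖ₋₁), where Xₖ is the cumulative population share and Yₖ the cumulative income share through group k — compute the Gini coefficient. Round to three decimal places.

Cumulative income shares Yₖ: 0.0270, 0.0590, 0.0960, 0.4260, 1.0000
Σ (Xₖ−Xₖ₋₁)(Yₖ+Yₖ₋₁) = (1/5)(0.0270+0.0000) + (1/5)(0.0590+0.0270) + (1/5)(0.0960+0.0590) + (1/5)(0.4260+0.0960) + (1/5)(1.0000+0.4260)
  = 0.0054 + 0.0172 + 0.0310 + 0.1044 + 0.2852 = 0.4432
G = 1 − 0.4432 = 0.5568

0.557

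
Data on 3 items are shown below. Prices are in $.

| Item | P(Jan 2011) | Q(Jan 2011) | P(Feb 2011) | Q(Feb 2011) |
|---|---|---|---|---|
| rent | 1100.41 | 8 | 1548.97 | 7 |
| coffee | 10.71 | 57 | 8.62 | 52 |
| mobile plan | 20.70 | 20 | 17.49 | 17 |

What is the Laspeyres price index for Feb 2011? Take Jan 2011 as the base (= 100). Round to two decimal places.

Laspeyres price index uses base-period quantities as weights.
ΣP(Feb 2011)·Q(Jan 2011) = 1548.97×8 + 8.62×57 + 17.49×20 = 12391.76 + 491.34 + 349.8 = 13232.9
ΣP(Jan 2011)·Q(Jan 2011) = 1100.41×8 + 10.71×57 + 20.70×20 = 8803.28 + 610.47 + 414 = 9827.75
Index = 13232.9 / 9827.75 × 100 = 134.6483

134.65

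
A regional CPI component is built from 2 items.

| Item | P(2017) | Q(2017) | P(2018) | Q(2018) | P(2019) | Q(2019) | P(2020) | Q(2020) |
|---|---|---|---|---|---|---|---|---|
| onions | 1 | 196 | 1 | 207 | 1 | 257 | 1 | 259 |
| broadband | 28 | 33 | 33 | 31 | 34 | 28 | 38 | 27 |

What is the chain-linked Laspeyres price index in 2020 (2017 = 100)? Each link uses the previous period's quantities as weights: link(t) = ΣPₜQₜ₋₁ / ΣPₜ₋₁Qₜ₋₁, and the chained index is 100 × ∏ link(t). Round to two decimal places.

Link 2017→2018:
ΣP(2018)Q(2017) = 1×196 + 33×33 = 196 + 1089 = 1285
ΣP(2017)Q(2017) = 1×196 + 28×33 = 196 + 924 = 1120
link = 1285/1120 = 1.147321
Link 2018→2019:
ΣP(2019)Q(2018) = 1×207 + 34×31 = 207 + 1054 = 1261
ΣP(2018)Q(2018) = 1×207 + 33×31 = 207 + 1023 = 1230
link = 1261/1230 = 1.025203
Link 2019→2020:
ΣP(2020)Q(2019) = 1×257 + 38×28 = 257 + 1064 = 1321
ΣP(2019)Q(2019) = 1×257 + 34×28 = 257 + 952 = 1209
link = 1321/1209 = 1.092639
Chained index = 100 × 1.147321 × 1.025203 × 1.092639 = 128.5203

128.52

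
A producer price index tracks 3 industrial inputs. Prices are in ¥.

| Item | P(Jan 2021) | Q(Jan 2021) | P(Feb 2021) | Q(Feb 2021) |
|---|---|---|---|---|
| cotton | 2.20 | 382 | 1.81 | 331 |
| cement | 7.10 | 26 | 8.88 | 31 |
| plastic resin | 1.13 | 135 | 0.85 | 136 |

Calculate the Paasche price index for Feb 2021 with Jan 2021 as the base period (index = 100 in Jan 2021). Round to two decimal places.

89.84

Paasche price index uses current-period quantities as weights.
ΣP(Feb 2021)·Q(Feb 2021) = 1.81×331 + 8.88×31 + 0.85×136 = 599.11 + 275.28 + 115.6 = 989.99
ΣP(Jan 2021)·Q(Feb 2021) = 2.20×331 + 7.10×31 + 1.13×136 = 728.2 + 220.1 + 153.68 = 1101.98
Index = 989.99 / 1101.98 × 100 = 89.8374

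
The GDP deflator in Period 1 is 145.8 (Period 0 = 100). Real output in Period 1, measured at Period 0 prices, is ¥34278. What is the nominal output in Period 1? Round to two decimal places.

49977.32

Nominal = Real × (Index/100) = 34278 × (145.8/100)
        = 34278 × 1.458 = 49977.3240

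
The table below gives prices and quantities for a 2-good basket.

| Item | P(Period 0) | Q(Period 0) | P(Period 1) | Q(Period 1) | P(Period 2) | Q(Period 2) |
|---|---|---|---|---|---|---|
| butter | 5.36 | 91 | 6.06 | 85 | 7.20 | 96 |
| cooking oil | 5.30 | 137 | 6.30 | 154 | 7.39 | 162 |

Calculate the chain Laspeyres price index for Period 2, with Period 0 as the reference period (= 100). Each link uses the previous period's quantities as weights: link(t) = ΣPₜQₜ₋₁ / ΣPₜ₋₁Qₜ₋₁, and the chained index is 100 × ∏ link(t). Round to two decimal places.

137.31

Link Period 0→Period 1:
ΣP(Period 1)Q(Period 0) = 6.06×91 + 6.30×137 = 551.46 + 863.1 = 1414.56
ΣP(Period 0)Q(Period 0) = 5.36×91 + 5.30×137 = 487.76 + 726.1 = 1213.86
link = 1414.56/1213.86 = 1.165340
Link Period 1→Period 2:
ΣP(Period 2)Q(Period 1) = 7.20×85 + 7.39×154 = 612 + 1138.06 = 1750.06
ΣP(Period 1)Q(Period 1) = 6.06×85 + 6.30×154 = 515.1 + 970.2 = 1485.3
link = 1750.06/1485.3 = 1.178254
Chained index = 100 × 1.165340 × 1.178254 = 137.3066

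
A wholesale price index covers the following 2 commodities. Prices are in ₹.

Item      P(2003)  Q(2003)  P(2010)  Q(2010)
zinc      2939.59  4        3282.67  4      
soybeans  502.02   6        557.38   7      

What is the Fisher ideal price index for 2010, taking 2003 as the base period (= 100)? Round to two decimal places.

111.53

Laspeyres component (base-period weights):
ΣP(2010)Q(2003) = 3282.67×4 + 557.38×6 = 13130.68 + 3344.28 = 16474.96
ΣP(2003)Q(2003) = 2939.59×4 + 502.02×6 = 11758.36 + 3012.12 = 14770.48
L = 16474.96 / 14770.48 × 100 = 111.5398
Paasche component (current-period weights):
ΣP(2010)Q(2010) = 3282.67×4 + 557.38×7 = 13130.68 + 3901.66 = 17032.34
ΣP(2003)Q(2010) = 2939.59×4 + 502.02×7 = 11758.36 + 3514.14 = 15272.5
P = 17032.34 / 15272.5 × 100 = 111.5229
Fisher = √(L × P) = √(111.5398 × 111.5229) = 111.5314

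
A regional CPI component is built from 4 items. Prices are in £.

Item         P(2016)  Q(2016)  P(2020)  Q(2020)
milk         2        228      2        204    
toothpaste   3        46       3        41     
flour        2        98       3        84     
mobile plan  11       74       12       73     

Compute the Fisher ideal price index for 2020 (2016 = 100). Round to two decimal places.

110.59

Laspeyres component (base-period weights):
ΣP(2020)Q(2016) = 2×228 + 3×46 + 3×98 + 12×74 = 456 + 138 + 294 + 888 = 1776
ΣP(2016)Q(2016) = 2×228 + 3×46 + 2×98 + 11×74 = 456 + 138 + 196 + 814 = 1604
L = 1776 / 1604 × 100 = 110.7232
Paasche component (current-period weights):
ΣP(2020)Q(2020) = 2×204 + 3×41 + 3×84 + 12×73 = 408 + 123 + 252 + 876 = 1659
ΣP(2016)Q(2020) = 2×204 + 3×41 + 2×84 + 11×73 = 408 + 123 + 168 + 803 = 1502
P = 1659 / 1502 × 100 = 110.4527
Fisher = √(L × P) = √(110.7232 × 110.4527) = 110.5879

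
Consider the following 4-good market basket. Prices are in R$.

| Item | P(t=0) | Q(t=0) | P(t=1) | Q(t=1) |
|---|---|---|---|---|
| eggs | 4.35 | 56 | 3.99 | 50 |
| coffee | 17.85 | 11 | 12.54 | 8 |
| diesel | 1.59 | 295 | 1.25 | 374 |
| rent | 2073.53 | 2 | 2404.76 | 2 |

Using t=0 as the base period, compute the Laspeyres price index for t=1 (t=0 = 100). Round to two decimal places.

Laspeyres price index uses base-period quantities as weights.
ΣP(t=1)·Q(t=0) = 3.99×56 + 12.54×11 + 1.25×295 + 2404.76×2 = 223.44 + 137.94 + 368.75 + 4809.52 = 5539.65
ΣP(t=0)·Q(t=0) = 4.35×56 + 17.85×11 + 1.59×295 + 2073.53×2 = 243.6 + 196.35 + 469.05 + 4147.06 = 5056.06
Index = 5539.65 / 5056.06 × 100 = 109.5646

109.56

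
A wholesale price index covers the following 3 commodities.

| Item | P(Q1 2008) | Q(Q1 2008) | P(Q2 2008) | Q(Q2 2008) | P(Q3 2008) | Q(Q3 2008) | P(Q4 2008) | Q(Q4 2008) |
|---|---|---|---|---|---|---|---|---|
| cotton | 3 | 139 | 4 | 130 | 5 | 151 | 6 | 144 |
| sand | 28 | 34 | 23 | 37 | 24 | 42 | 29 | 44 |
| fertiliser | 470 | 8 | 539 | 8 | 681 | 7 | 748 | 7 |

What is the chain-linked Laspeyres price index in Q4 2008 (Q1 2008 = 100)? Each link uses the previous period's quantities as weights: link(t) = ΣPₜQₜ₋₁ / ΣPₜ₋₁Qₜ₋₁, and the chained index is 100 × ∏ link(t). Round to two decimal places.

Link Q1 2008→Q2 2008:
ΣP(Q2 2008)Q(Q1 2008) = 4×139 + 23×34 + 539×8 = 556 + 782 + 4312 = 5650
ΣP(Q1 2008)Q(Q1 2008) = 3×139 + 28×34 + 470×8 = 417 + 952 + 3760 = 5129
link = 5650/5129 = 1.101579
Link Q2 2008→Q3 2008:
ΣP(Q3 2008)Q(Q2 2008) = 5×130 + 24×37 + 681×8 = 650 + 888 + 5448 = 6986
ΣP(Q2 2008)Q(Q2 2008) = 4×130 + 23×37 + 539×8 = 520 + 851 + 4312 = 5683
link = 6986/5683 = 1.229280
Link Q3 2008→Q4 2008:
ΣP(Q4 2008)Q(Q3 2008) = 6×151 + 29×42 + 748×7 = 906 + 1218 + 5236 = 7360
ΣP(Q3 2008)Q(Q3 2008) = 5×151 + 24×42 + 681×7 = 755 + 1008 + 4767 = 6530
link = 7360/6530 = 1.127106
Chained index = 100 × 1.101579 × 1.229280 × 1.127106 = 152.6270

152.63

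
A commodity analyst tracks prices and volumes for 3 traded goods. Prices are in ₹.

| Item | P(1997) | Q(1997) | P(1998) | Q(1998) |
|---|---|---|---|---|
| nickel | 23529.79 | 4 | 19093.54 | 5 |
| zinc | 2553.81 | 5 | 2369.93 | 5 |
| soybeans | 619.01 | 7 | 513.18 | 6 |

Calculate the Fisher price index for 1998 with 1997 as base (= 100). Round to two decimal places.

Laspeyres component (base-period weights):
ΣP(1998)Q(1997) = 19093.54×4 + 2369.93×5 + 513.18×7 = 76374.16 + 11849.65 + 3592.26 = 91816.07
ΣP(1997)Q(1997) = 23529.79×4 + 2553.81×5 + 619.01×7 = 94119.16 + 12769.05 + 4333.07 = 111221.28
L = 91816.07 / 111221.28 × 100 = 82.5526
Paasche component (current-period weights):
ΣP(1998)Q(1998) = 19093.54×5 + 2369.93×5 + 513.18×6 = 95467.7 + 11849.65 + 3079.08 = 110396.43
ΣP(1997)Q(1998) = 23529.79×5 + 2553.81×5 + 619.01×6 = 117648.95 + 12769.05 + 3714.06 = 134132.06
P = 110396.43 / 134132.06 × 100 = 82.3043
Fisher = √(L × P) = √(82.5526 × 82.3043) = 82.4284

82.43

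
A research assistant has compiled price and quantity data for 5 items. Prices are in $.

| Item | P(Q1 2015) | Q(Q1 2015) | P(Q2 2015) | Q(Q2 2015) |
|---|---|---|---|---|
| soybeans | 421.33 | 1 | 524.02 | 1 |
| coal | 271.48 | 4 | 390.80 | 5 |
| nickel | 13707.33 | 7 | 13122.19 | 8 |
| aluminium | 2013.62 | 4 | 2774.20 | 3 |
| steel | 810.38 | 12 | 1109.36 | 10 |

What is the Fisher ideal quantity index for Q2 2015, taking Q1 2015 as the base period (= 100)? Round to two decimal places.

Laspeyres component (base-period weights):
ΣP(Q1 2015)Q(Q2 2015) = 421.33×1 + 271.48×5 + 13707.33×8 + 2013.62×3 + 810.38×10 = 421.33 + 1357.4 + 109658.64 + 6040.86 + 8103.8 = 125582.03
ΣP(Q1 2015)Q(Q1 2015) = 421.33×1 + 271.48×4 + 13707.33×7 + 2013.62×4 + 810.38×12 = 421.33 + 1085.92 + 95951.31 + 8054.48 + 9724.56 = 115237.6
L = 125582.03 / 115237.6 × 100 = 108.9766
Paasche component (current-period weights):
ΣP(Q2 2015)Q(Q2 2015) = 524.02×1 + 390.80×5 + 13122.19×8 + 2774.20×3 + 1109.36×10 = 524.02 + 1954 + 104977.52 + 8322.6 + 11093.6 = 126871.74
ΣP(Q2 2015)Q(Q1 2015) = 524.02×1 + 390.80×4 + 13122.19×7 + 2774.20×4 + 1109.36×12 = 524.02 + 1563.2 + 91855.33 + 11096.8 + 13312.32 = 118351.67
P = 126871.74 / 118351.67 × 100 = 107.1989
Fisher = √(L × P) = √(108.9766 × 107.1989) = 108.0841

108.08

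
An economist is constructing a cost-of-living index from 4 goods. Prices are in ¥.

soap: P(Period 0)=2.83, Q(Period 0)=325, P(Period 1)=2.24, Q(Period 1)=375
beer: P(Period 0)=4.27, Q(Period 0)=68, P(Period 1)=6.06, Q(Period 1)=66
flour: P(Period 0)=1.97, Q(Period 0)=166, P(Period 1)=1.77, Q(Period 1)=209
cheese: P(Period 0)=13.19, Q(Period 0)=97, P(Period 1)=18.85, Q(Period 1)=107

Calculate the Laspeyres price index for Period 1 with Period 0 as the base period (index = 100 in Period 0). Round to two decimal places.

115.83

Laspeyres price index uses base-period quantities as weights.
ΣP(Period 1)·Q(Period 0) = 2.24×325 + 6.06×68 + 1.77×166 + 18.85×97 = 728 + 412.08 + 293.82 + 1828.45 = 3262.35
ΣP(Period 0)·Q(Period 0) = 2.83×325 + 4.27×68 + 1.97×166 + 13.19×97 = 919.75 + 290.36 + 327.02 + 1279.43 = 2816.56
Index = 3262.35 / 2816.56 × 100 = 115.8275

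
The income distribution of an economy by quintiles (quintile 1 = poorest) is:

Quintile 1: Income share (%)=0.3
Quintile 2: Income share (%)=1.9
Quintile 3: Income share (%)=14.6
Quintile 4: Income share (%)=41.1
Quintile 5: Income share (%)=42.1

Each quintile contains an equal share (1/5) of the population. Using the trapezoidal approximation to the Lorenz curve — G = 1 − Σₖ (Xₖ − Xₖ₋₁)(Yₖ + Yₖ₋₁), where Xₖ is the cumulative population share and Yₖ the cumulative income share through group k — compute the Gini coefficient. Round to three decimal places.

Cumulative income shares Yₖ: 0.0030, 0.0220, 0.1680, 0.5790, 1.0000
Σ (Xₖ−Xₖ₋₁)(Yₖ+Yₖ₋₁) = (1/5)(0.0030+0.0000) + (1/5)(0.0220+0.0030) + (1/5)(0.1680+0.0220) + (1/5)(0.5790+0.1680) + (1/5)(1.0000+0.5790)
  = 0.0006 + 0.0050 + 0.0380 + 0.1494 + 0.3158 = 0.5088
G = 1 − 0.5088 = 0.4912

0.491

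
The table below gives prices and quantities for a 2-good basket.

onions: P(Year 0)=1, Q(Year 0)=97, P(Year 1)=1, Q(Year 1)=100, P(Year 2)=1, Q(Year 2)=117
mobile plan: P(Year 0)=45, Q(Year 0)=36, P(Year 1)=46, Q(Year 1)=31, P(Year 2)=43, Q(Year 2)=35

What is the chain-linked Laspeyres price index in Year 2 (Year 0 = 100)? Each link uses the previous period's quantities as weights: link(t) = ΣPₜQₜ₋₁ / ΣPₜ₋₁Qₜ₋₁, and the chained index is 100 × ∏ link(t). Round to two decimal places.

95.87

Link Year 0→Year 1:
ΣP(Year 1)Q(Year 0) = 1×97 + 46×36 = 97 + 1656 = 1753
ΣP(Year 0)Q(Year 0) = 1×97 + 45×36 = 97 + 1620 = 1717
link = 1753/1717 = 1.020967
Link Year 1→Year 2:
ΣP(Year 2)Q(Year 1) = 1×100 + 43×31 = 100 + 1333 = 1433
ΣP(Year 1)Q(Year 1) = 1×100 + 46×31 = 100 + 1426 = 1526
link = 1433/1526 = 0.939056
Chained index = 100 × 1.020967 × 0.939056 = 95.8745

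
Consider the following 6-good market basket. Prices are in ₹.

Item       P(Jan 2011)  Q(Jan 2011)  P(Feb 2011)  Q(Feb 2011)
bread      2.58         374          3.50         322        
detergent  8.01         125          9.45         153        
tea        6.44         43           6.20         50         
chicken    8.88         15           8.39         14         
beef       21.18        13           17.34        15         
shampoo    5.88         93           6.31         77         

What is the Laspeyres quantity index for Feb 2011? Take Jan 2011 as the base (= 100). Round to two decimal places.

Laspeyres quantity index uses base-period prices as weights.
ΣP(Jan 2011)·Q(Feb 2011) = 2.58×322 + 8.01×153 + 6.44×50 + 8.88×14 + 21.18×15 + 5.88×77 = 830.76 + 1225.53 + 322 + 124.32 + 317.7 + 452.76 = 3273.07
ΣP(Jan 2011)·Q(Jan 2011) = 2.58×374 + 8.01×125 + 6.44×43 + 8.88×15 + 21.18×13 + 5.88×93 = 964.92 + 1001.25 + 276.92 + 133.2 + 275.34 + 546.84 = 3198.47
Index = 3273.07 / 3198.47 × 100 = 102.3324

102.33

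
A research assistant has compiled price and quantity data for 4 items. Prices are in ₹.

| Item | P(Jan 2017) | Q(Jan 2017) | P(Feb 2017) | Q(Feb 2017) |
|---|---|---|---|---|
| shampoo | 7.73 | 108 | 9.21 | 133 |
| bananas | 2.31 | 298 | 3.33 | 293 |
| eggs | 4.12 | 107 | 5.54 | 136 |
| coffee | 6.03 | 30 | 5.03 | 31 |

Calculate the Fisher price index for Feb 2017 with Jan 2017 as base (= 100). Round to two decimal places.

Laspeyres component (base-period weights):
ΣP(Feb 2017)Q(Jan 2017) = 9.21×108 + 3.33×298 + 5.54×107 + 5.03×30 = 994.68 + 992.34 + 592.78 + 150.9 = 2730.7
ΣP(Jan 2017)Q(Jan 2017) = 7.73×108 + 2.31×298 + 4.12×107 + 6.03×30 = 834.84 + 688.38 + 440.84 + 180.9 = 2144.96
L = 2730.7 / 2144.96 × 100 = 127.3077
Paasche component (current-period weights):
ΣP(Feb 2017)Q(Feb 2017) = 9.21×133 + 3.33×293 + 5.54×136 + 5.03×31 = 1224.93 + 975.69 + 753.44 + 155.93 = 3109.99
ΣP(Jan 2017)Q(Feb 2017) = 7.73×133 + 2.31×293 + 4.12×136 + 6.03×31 = 1028.09 + 676.83 + 560.32 + 186.93 = 2452.17
P = 3109.99 / 2452.17 × 100 = 126.8260
Fisher = √(L × P) = √(127.3077 × 126.8260) = 127.0667

127.07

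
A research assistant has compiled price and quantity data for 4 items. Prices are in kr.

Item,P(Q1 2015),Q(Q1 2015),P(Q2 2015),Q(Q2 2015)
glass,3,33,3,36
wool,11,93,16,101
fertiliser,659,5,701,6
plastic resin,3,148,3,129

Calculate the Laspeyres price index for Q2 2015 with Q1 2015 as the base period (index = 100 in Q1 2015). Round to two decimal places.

113.89

Laspeyres price index uses base-period quantities as weights.
ΣP(Q2 2015)·Q(Q1 2015) = 3×33 + 16×93 + 701×5 + 3×148 = 99 + 1488 + 3505 + 444 = 5536
ΣP(Q1 2015)·Q(Q1 2015) = 3×33 + 11×93 + 659×5 + 3×148 = 99 + 1023 + 3295 + 444 = 4861
Index = 5536 / 4861 × 100 = 113.8860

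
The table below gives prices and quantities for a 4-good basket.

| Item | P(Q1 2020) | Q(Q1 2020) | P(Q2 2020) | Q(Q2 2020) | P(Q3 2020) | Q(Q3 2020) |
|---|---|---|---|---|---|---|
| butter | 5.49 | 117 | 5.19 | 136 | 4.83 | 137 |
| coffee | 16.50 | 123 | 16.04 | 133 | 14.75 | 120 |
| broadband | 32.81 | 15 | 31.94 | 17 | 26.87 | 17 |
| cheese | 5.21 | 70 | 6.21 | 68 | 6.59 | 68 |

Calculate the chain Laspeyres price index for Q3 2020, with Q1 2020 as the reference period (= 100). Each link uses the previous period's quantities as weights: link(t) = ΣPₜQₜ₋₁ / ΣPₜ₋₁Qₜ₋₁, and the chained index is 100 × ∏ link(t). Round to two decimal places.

91.71

Link Q1 2020→Q2 2020:
ΣP(Q2 2020)Q(Q1 2020) = 5.19×117 + 16.04×123 + 31.94×15 + 6.21×70 = 607.23 + 1972.92 + 479.1 + 434.7 = 3493.95
ΣP(Q1 2020)Q(Q1 2020) = 5.49×117 + 16.50×123 + 32.81×15 + 5.21×70 = 642.33 + 2029.5 + 492.15 + 364.7 = 3528.68
link = 3493.95/3528.68 = 0.990158
Link Q2 2020→Q3 2020:
ΣP(Q3 2020)Q(Q2 2020) = 4.83×136 + 14.75×133 + 26.87×17 + 6.59×68 = 656.88 + 1961.75 + 456.79 + 448.12 = 3523.54
ΣP(Q2 2020)Q(Q2 2020) = 5.19×136 + 16.04×133 + 31.94×17 + 6.21×68 = 705.84 + 2133.32 + 542.98 + 422.28 = 3804.42
link = 3523.54/3804.42 = 0.926170
Chained index = 100 × 0.990158 × 0.926170 = 91.7055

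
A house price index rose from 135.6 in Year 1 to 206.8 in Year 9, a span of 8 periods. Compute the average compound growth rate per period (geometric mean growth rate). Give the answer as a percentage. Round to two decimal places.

5.42%

Growth factor = (206.8/135.6)^(1/8) = (1.525074)^(1/8) = 1.054172
Growth rate = 1.054172 − 1 = 0.054172 = 5.4172%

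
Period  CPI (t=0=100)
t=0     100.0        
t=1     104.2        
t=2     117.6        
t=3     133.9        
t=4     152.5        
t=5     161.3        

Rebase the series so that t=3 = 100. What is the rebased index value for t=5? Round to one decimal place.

Rebased(t=5) = 161.3 / 133.9 × 100 = 120.4630

120.5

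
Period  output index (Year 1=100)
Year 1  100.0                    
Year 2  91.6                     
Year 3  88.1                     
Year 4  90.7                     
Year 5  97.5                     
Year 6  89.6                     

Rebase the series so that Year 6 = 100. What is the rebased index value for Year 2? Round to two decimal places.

102.23

Rebased(Year 2) = 91.6 / 89.6 × 100 = 102.2321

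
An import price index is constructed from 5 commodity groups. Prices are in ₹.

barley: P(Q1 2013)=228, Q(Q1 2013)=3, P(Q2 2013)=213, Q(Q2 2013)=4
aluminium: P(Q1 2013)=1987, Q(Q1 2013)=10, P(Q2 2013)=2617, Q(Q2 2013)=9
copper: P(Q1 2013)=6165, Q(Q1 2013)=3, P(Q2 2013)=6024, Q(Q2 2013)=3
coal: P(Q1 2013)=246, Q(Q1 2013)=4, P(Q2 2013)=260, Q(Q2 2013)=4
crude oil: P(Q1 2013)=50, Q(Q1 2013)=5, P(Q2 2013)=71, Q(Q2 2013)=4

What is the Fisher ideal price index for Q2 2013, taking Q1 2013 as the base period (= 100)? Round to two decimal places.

114.36

Laspeyres component (base-period weights):
ΣP(Q2 2013)Q(Q1 2013) = 213×3 + 2617×10 + 6024×3 + 260×4 + 71×5 = 639 + 26170 + 18072 + 1040 + 355 = 46276
ΣP(Q1 2013)Q(Q1 2013) = 228×3 + 1987×10 + 6165×3 + 246×4 + 50×5 = 684 + 19870 + 18495 + 984 + 250 = 40283
L = 46276 / 40283 × 100 = 114.8772
Paasche component (current-period weights):
ΣP(Q2 2013)Q(Q2 2013) = 213×4 + 2617×9 + 6024×3 + 260×4 + 71×4 = 852 + 23553 + 18072 + 1040 + 284 = 43801
ΣP(Q1 2013)Q(Q2 2013) = 228×4 + 1987×9 + 6165×3 + 246×4 + 50×4 = 912 + 17883 + 18495 + 984 + 200 = 38474
P = 43801 / 38474 × 100 = 113.8457
Fisher = √(L × P) = √(114.8772 × 113.8457) = 114.3603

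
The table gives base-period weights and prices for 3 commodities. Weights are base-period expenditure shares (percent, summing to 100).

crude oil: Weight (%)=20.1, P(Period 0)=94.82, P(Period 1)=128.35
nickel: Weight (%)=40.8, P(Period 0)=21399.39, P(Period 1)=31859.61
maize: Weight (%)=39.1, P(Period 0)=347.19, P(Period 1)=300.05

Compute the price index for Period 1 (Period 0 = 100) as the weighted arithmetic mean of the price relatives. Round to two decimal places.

crude oil: 20.1 × (128.35/94.82) = 20.1 × 1.353617 = 27.2077
nickel: 40.8 × (31859.61/21399.39) = 40.8 × 1.488809 = 60.7434
maize: 39.1 × (300.05/347.19) = 39.1 × 0.864224 = 33.7912
Index = Σ wᵢ·(p₁ᵢ/p₀ᵢ) = 27.2077 + 60.7434 + 33.7912 = 121.7423

121.74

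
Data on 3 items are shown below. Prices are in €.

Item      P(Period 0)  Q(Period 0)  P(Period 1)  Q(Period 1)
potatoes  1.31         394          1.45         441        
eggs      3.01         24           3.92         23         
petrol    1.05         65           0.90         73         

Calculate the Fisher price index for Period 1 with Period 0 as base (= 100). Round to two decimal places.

Laspeyres component (base-period weights):
ΣP(Period 1)Q(Period 0) = 1.45×394 + 3.92×24 + 0.90×65 = 571.3 + 94.08 + 58.5 = 723.88
ΣP(Period 0)Q(Period 0) = 1.31×394 + 3.01×24 + 1.05×65 = 516.14 + 72.24 + 68.25 = 656.63
L = 723.88 / 656.63 × 100 = 110.2417
Paasche component (current-period weights):
ΣP(Period 1)Q(Period 1) = 1.45×441 + 3.92×23 + 0.90×73 = 639.45 + 90.16 + 65.7 = 795.31
ΣP(Period 0)Q(Period 1) = 1.31×441 + 3.01×23 + 1.05×73 = 577.71 + 69.23 + 76.65 = 723.59
P = 795.31 / 723.59 × 100 = 109.9117
Fisher = √(L × P) = √(110.2417 × 109.9117) = 110.0766

110.08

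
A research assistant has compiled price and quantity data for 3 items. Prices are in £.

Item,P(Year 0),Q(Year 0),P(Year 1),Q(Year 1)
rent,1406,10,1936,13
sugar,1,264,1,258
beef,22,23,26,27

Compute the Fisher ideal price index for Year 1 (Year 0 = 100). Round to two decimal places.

136.47

Laspeyres component (base-period weights):
ΣP(Year 1)Q(Year 0) = 1936×10 + 1×264 + 26×23 = 19360 + 264 + 598 = 20222
ΣP(Year 0)Q(Year 0) = 1406×10 + 1×264 + 22×23 = 14060 + 264 + 506 = 14830
L = 20222 / 14830 × 100 = 136.3587
Paasche component (current-period weights):
ΣP(Year 1)Q(Year 1) = 1936×13 + 1×258 + 26×27 = 25168 + 258 + 702 = 26128
ΣP(Year 0)Q(Year 1) = 1406×13 + 1×258 + 22×27 = 18278 + 258 + 594 = 19130
P = 26128 / 19130 × 100 = 136.5813
Fisher = √(L × P) = √(136.3587 × 136.5813) = 136.4700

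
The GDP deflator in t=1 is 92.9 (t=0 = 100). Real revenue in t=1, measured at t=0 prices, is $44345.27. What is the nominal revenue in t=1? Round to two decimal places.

41196.76

Nominal = Real × (Index/100) = 44345.27 × (92.9/100)
        = 44345.27 × 0.929 = 41196.7558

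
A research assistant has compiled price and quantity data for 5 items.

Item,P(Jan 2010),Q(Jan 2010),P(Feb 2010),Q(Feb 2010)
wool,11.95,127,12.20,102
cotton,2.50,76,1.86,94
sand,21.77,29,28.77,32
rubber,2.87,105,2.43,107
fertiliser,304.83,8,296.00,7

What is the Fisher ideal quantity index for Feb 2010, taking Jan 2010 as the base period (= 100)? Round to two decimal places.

90.57

Laspeyres component (base-period weights):
ΣP(Jan 2010)Q(Feb 2010) = 11.95×102 + 2.50×94 + 21.77×32 + 2.87×107 + 304.83×7 = 1218.9 + 235 + 696.64 + 307.09 + 2133.81 = 4591.44
ΣP(Jan 2010)Q(Jan 2010) = 11.95×127 + 2.50×76 + 21.77×29 + 2.87×105 + 304.83×8 = 1517.65 + 190 + 631.33 + 301.35 + 2438.64 = 5078.97
L = 4591.44 / 5078.97 × 100 = 90.4010
Paasche component (current-period weights):
ΣP(Feb 2010)Q(Feb 2010) = 12.20×102 + 1.86×94 + 28.77×32 + 2.43×107 + 296.00×7 = 1244.4 + 174.84 + 920.64 + 260.01 + 2072 = 4671.89
ΣP(Feb 2010)Q(Jan 2010) = 12.20×127 + 1.86×76 + 28.77×29 + 2.43×105 + 296.00×8 = 1549.4 + 141.36 + 834.33 + 255.15 + 2368 = 5148.24
P = 4671.89 / 5148.24 × 100 = 90.7473
Fisher = √(L × P) = √(90.4010 × 90.7473) = 90.5740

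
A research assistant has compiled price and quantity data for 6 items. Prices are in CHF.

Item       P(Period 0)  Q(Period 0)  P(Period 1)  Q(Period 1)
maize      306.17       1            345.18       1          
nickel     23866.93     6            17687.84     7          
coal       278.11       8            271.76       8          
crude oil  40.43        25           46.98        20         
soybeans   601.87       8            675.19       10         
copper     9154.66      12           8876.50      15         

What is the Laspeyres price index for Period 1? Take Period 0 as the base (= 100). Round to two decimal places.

84.82

Laspeyres price index uses base-period quantities as weights.
ΣP(Period 1)·Q(Period 0) = 345.18×1 + 17687.84×6 + 271.76×8 + 46.98×25 + 675.19×8 + 8876.50×12 = 345.18 + 106127.04 + 2174.08 + 1174.5 + 5401.52 + 106518 = 221740.32
ΣP(Period 0)·Q(Period 0) = 306.17×1 + 23866.93×6 + 278.11×8 + 40.43×25 + 601.87×8 + 9154.66×12 = 306.17 + 143201.58 + 2224.88 + 1010.75 + 4814.96 + 109855.92 = 261414.26
Index = 221740.32 / 261414.26 × 100 = 84.8233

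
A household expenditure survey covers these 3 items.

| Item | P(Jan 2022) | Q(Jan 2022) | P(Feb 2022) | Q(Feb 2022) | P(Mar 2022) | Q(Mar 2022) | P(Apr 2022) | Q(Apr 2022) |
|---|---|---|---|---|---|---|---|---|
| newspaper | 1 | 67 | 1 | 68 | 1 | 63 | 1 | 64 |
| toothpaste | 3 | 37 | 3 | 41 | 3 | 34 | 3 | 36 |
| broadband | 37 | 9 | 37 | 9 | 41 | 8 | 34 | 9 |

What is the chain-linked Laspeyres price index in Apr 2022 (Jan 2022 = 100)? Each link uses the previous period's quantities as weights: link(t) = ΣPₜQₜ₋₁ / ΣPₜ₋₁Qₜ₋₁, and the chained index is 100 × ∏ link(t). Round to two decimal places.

Link Jan 2022→Feb 2022:
ΣP(Feb 2022)Q(Jan 2022) = 1×67 + 3×37 + 37×9 = 67 + 111 + 333 = 511
ΣP(Jan 2022)Q(Jan 2022) = 1×67 + 3×37 + 37×9 = 67 + 111 + 333 = 511
link = 511/511 = 1.000000
Link Feb 2022→Mar 2022:
ΣP(Mar 2022)Q(Feb 2022) = 1×68 + 3×41 + 41×9 = 68 + 123 + 369 = 560
ΣP(Feb 2022)Q(Feb 2022) = 1×68 + 3×41 + 37×9 = 68 + 123 + 333 = 524
link = 560/524 = 1.068702
Link Mar 2022→Apr 2022:
ΣP(Apr 2022)Q(Mar 2022) = 1×63 + 3×34 + 34×8 = 63 + 102 + 272 = 437
ΣP(Mar 2022)Q(Mar 2022) = 1×63 + 3×34 + 41×8 = 63 + 102 + 328 = 493
link = 437/493 = 0.886410
Chained index = 100 × 1.000000 × 1.068702 × 0.886410 = 94.7308

94.73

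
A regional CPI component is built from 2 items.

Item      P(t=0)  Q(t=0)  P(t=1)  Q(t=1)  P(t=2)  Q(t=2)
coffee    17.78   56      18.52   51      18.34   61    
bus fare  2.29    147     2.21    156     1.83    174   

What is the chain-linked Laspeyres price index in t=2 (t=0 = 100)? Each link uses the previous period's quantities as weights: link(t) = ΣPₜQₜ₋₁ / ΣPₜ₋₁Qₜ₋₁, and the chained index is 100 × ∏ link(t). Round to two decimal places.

96.80

Link t=0→t=1:
ΣP(t=1)Q(t=0) = 18.52×56 + 2.21×147 = 1037.12 + 324.87 = 1361.99
ΣP(t=0)Q(t=0) = 17.78×56 + 2.29×147 = 995.68 + 336.63 = 1332.31
link = 1361.99/1332.31 = 1.022277
Link t=1→t=2:
ΣP(t=2)Q(t=1) = 18.34×51 + 1.83×156 = 935.34 + 285.48 = 1220.82
ΣP(t=1)Q(t=1) = 18.52×51 + 2.21×156 = 944.52 + 344.76 = 1289.28
link = 1220.82/1289.28 = 0.946901
Chained index = 100 × 1.022277 × 0.946901 = 96.7995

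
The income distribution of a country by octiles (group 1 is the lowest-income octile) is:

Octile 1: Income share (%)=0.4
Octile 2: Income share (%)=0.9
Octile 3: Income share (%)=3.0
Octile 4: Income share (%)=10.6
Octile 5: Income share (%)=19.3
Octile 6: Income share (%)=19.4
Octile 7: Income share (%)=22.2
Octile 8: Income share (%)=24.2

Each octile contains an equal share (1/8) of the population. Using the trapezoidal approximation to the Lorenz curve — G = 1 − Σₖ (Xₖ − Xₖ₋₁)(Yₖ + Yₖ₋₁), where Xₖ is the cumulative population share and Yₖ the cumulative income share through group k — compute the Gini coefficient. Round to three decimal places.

Cumulative income shares Yₖ: 0.0040, 0.0130, 0.0430, 0.1490, 0.3420, 0.5360, 0.7580, 1.0000
Σ (Xₖ−Xₖ₋₁)(Yₖ+Yₖ₋₁) = (1/8)(0.0040+0.0000) + (1/8)(0.0130+0.0040) + (1/8)(0.0430+0.0130) + (1/8)(0.1490+0.0430) + (1/8)(0.3420+0.1490) + (1/8)(0.5360+0.3420) + (1/8)(0.7580+0.5360) + (1/8)(1.0000+0.7580)
  = 0.0005 + 0.0021 + 0.0070 + 0.0240 + 0.0614 + 0.1097 + 0.1617 + 0.2197 = 0.5862
G = 1 − 0.5862 = 0.4138

0.414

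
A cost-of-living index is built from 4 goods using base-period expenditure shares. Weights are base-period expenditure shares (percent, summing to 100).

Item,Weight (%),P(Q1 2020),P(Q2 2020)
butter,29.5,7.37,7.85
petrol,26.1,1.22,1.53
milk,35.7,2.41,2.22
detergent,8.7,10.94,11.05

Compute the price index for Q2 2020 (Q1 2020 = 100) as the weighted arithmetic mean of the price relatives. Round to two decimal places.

105.83

butter: 29.5 × (7.85/7.37) = 29.5 × 1.065129 = 31.4213
petrol: 26.1 × (1.53/1.22) = 26.1 × 1.254098 = 32.7320
milk: 35.7 × (2.22/2.41) = 35.7 × 0.921162 = 32.8855
detergent: 8.7 × (11.05/10.94) = 8.7 × 1.010055 = 8.7875
Index = Σ wᵢ·(p₁ᵢ/p₀ᵢ) = 31.4213 + 32.7320 + 32.8855 + 8.7875 = 105.8262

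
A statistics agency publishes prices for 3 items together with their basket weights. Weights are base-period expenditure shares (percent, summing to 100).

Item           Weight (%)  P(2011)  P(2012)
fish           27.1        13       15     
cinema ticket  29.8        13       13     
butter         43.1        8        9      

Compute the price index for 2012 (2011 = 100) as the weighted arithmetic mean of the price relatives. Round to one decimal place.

109.6

fish: 27.1 × (15/13) = 27.1 × 1.153846 = 31.2692
cinema ticket: 29.8 × (13/13) = 29.8 × 1.000000 = 29.8000
butter: 43.1 × (9/8) = 43.1 × 1.125000 = 48.4875
Index = Σ wᵢ·(p₁ᵢ/p₀ᵢ) = 31.2692 + 29.8000 + 48.4875 = 109.5567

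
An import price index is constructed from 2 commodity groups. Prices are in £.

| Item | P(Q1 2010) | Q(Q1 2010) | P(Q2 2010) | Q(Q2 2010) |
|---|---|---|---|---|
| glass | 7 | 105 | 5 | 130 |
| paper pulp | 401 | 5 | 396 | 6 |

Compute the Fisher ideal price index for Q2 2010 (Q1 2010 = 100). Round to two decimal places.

91.34

Laspeyres component (base-period weights):
ΣP(Q2 2010)Q(Q1 2010) = 5×105 + 396×5 = 525 + 1980 = 2505
ΣP(Q1 2010)Q(Q1 2010) = 7×105 + 401×5 = 735 + 2005 = 2740
L = 2505 / 2740 × 100 = 91.4234
Paasche component (current-period weights):
ΣP(Q2 2010)Q(Q2 2010) = 5×130 + 396×6 = 650 + 2376 = 3026
ΣP(Q1 2010)Q(Q2 2010) = 7×130 + 401×6 = 910 + 2406 = 3316
P = 3026 / 3316 × 100 = 91.2545
Fisher = √(L × P) = √(91.4234 × 91.2545) = 91.3389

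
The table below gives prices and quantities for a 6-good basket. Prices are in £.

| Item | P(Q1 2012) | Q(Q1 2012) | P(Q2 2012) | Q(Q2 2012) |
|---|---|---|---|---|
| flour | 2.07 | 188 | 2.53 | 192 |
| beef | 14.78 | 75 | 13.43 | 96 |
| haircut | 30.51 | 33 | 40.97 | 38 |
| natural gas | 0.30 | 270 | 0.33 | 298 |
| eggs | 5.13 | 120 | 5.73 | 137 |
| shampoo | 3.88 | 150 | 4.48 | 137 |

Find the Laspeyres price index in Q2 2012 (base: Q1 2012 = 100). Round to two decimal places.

113.23

Laspeyres price index uses base-period quantities as weights.
ΣP(Q2 2012)·Q(Q1 2012) = 2.53×188 + 13.43×75 + 40.97×33 + 0.33×270 + 5.73×120 + 4.48×150 = 475.64 + 1007.25 + 1352.01 + 89.1 + 687.6 + 672 = 4283.6
ΣP(Q1 2012)·Q(Q1 2012) = 2.07×188 + 14.78×75 + 30.51×33 + 0.30×270 + 5.13×120 + 3.88×150 = 389.16 + 1108.5 + 1006.83 + 81 + 615.6 + 582 = 3783.09
Index = 4283.6 / 3783.09 × 100 = 113.2302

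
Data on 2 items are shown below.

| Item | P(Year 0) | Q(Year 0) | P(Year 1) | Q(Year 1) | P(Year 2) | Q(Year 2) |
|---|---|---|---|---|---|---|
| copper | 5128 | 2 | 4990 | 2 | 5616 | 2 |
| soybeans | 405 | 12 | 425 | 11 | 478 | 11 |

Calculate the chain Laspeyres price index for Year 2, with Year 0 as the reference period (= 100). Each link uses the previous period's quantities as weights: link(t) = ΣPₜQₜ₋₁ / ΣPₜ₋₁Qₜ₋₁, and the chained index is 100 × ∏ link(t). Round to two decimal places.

Link Year 0→Year 1:
ΣP(Year 1)Q(Year 0) = 4990×2 + 425×12 = 9980 + 5100 = 15080
ΣP(Year 0)Q(Year 0) = 5128×2 + 405×12 = 10256 + 4860 = 15116
link = 15080/15116 = 0.997618
Link Year 1→Year 2:
ΣP(Year 2)Q(Year 1) = 5616×2 + 478×11 = 11232 + 5258 = 16490
ΣP(Year 1)Q(Year 1) = 4990×2 + 425×11 = 9980 + 4675 = 14655
link = 16490/14655 = 1.125213
Chained index = 100 × 0.997618 × 1.125213 = 112.2533

112.25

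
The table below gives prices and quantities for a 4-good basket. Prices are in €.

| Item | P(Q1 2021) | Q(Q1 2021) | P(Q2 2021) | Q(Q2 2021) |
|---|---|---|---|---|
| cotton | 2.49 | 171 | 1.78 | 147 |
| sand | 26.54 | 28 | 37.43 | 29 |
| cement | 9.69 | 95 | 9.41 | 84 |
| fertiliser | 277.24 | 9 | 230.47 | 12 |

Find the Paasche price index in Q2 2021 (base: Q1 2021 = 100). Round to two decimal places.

92.92

Paasche price index uses current-period quantities as weights.
ΣP(Q2 2021)·Q(Q2 2021) = 1.78×147 + 37.43×29 + 9.41×84 + 230.47×12 = 261.66 + 1085.47 + 790.44 + 2765.64 = 4903.21
ΣP(Q1 2021)·Q(Q2 2021) = 2.49×147 + 26.54×29 + 9.69×84 + 277.24×12 = 366.03 + 769.66 + 813.96 + 3326.88 = 5276.53
Index = 4903.21 / 5276.53 × 100 = 92.9249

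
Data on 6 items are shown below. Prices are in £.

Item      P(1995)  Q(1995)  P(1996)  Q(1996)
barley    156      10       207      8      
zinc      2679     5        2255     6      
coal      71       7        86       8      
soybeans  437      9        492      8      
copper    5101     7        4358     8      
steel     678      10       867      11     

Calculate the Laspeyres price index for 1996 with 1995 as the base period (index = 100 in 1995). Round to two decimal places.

93.02

Laspeyres price index uses base-period quantities as weights.
ΣP(1996)·Q(1995) = 207×10 + 2255×5 + 86×7 + 492×9 + 4358×7 + 867×10 = 2070 + 11275 + 602 + 4428 + 30506 + 8670 = 57551
ΣP(1995)·Q(1995) = 156×10 + 2679×5 + 71×7 + 437×9 + 5101×7 + 678×10 = 1560 + 13395 + 497 + 3933 + 35707 + 6780 = 61872
Index = 57551 / 61872 × 100 = 93.0162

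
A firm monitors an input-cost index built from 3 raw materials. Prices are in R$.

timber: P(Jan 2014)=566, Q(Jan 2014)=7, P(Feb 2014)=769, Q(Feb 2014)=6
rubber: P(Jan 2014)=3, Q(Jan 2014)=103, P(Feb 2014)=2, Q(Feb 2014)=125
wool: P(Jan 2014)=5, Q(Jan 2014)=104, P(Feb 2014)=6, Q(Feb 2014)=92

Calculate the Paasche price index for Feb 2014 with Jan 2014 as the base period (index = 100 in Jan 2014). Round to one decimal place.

Paasche price index uses current-period quantities as weights.
ΣP(Feb 2014)·Q(Feb 2014) = 769×6 + 2×125 + 6×92 = 4614 + 250 + 552 = 5416
ΣP(Jan 2014)·Q(Feb 2014) = 566×6 + 3×125 + 5×92 = 3396 + 375 + 460 = 4231
Index = 5416 / 4231 × 100 = 128.0076

128.0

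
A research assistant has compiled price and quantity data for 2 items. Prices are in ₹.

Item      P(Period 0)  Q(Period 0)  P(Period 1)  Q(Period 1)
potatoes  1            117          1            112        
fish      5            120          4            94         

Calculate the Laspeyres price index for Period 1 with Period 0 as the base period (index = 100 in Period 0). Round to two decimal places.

83.26

Laspeyres price index uses base-period quantities as weights.
ΣP(Period 1)·Q(Period 0) = 1×117 + 4×120 = 117 + 480 = 597
ΣP(Period 0)·Q(Period 0) = 1×117 + 5×120 = 117 + 600 = 717
Index = 597 / 717 × 100 = 83.2636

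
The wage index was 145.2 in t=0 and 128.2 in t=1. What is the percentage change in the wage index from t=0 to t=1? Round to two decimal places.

Change = (128.2 − 145.2) / 145.2 × 100
       = -17.0 / 145.2 × 100 = -11.7080%

-11.71%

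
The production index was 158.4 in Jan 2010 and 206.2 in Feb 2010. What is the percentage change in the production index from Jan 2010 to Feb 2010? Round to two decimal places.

30.18%

Change = (206.2 − 158.4) / 158.4 × 100
       = 47.8 / 158.4 × 100 = 30.1768%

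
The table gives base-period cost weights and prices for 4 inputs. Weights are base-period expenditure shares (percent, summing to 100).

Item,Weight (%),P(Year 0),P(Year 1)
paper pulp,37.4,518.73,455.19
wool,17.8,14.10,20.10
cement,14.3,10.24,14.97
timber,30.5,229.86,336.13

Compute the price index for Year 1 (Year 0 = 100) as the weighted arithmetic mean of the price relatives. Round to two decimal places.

123.70

paper pulp: 37.4 × (455.19/518.73) = 37.4 × 0.877509 = 32.8188
wool: 17.8 × (20.10/14.10) = 17.8 × 1.425532 = 25.3745
cement: 14.3 × (14.97/10.24) = 14.3 × 1.461914 = 20.9054
timber: 30.5 × (336.13/229.86) = 30.5 × 1.462325 = 44.6009
Index = Σ wᵢ·(p₁ᵢ/p₀ᵢ) = 32.8188 + 25.3745 + 20.9054 + 44.6009 = 123.6996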